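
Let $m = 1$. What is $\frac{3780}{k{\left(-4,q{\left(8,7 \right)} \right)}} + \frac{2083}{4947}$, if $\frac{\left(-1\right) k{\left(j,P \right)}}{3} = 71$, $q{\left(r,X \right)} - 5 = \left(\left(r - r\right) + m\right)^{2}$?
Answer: $- \frac{6085327}{351237} \approx -17.325$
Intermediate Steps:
$q{\left(r,X \right)} = 6$ ($q{\left(r,X \right)} = 5 + \left(\left(r - r\right) + 1\right)^{2} = 5 + \left(0 + 1\right)^{2} = 5 + 1^{2} = 5 + 1 = 6$)
$k{\left(j,P \right)} = -213$ ($k{\left(j,P \right)} = \left(-3\right) 71 = -213$)
$\frac{3780}{k{\left(-4,q{\left(8,7 \right)} \right)}} + \frac{2083}{4947} = \frac{3780}{-213} + \frac{2083}{4947} = 3780 \left(- \frac{1}{213}\right) + 2083 \cdot \frac{1}{4947} = - \frac{1260}{71} + \frac{2083}{4947} = - \frac{6085327}{351237}$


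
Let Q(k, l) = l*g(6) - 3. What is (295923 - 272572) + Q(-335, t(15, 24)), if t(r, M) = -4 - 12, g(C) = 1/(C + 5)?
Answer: 256812/11 ≈ 23347.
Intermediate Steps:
g(C) = 1/(5 + C)
t(r, M) = -16
Q(k, l) = -3 + l/11 (Q(k, l) = l/(5 + 6) - 3 = l/11 - 3 = -3 + l/11)
(295923 - 272572) + Q(-335, t(15, 24)) = (295923 - 272572) + (-3 + (1/11)*(-16)) = 23351 + (-3 - 16/11) = 23351 - 49/11 = 256812/11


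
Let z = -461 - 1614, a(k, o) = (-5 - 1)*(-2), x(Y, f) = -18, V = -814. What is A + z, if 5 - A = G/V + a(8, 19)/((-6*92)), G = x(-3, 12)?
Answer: -38754547/18722 ≈ -2070.0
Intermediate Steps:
G = -18
a(k, o) = 12 (a(k, o) = -6*(-2) = 12)
A = 93603/18722 (A = 5 - (-18/(-814) + 12/((-6*92))) = 5 - (-18*(-1/814) + 12/(-552)) = 5 - (9/407 + 12*(-1/552)) = 5 - (9/407 - 1/46) = 5 - 1*7/18722 = 5 - 7/18722 = 93603/18722 ≈ 4.9996)
z = -2075
A + z = 93603/18722 - 2075 = -38754547/18722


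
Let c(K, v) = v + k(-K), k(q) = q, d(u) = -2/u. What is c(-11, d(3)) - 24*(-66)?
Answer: 4783/3 ≈ 1594.3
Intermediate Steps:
c(K, v) = v - K
c(-11, d(3)) - 24*(-66) = (-2/3 - 1*(-11)) - 24*(-66) = (-2*⅓ + 11) + 1584 = (-⅔ + 11) + 1584 = 31/3 + 1584 = 4783/3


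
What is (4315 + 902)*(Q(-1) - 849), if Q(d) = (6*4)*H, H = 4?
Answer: -3928401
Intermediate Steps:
Q(d) = 96 (Q(d) = (6*4)*4 = 24*4 = 96)
(4315 + 902)*(Q(-1) - 849) = (4315 + 902)*(96 - 849) = 5217*(-753) = -3928401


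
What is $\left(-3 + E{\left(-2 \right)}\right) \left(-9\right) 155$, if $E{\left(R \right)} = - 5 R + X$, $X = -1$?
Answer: $-8370$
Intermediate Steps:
$E{\left(R \right)} = -1 - 5 R$ ($E{\left(R \right)} = - 5 R - 1 = -1 - 5 R$)
$\left(-3 + E{\left(-2 \right)}\right) \left(-9\right) 155 = \left(-3 - -9\right) \left(-9\right) 155 = \left(-3 + \left(-1 + 10\right)\right) \left(-9\right) 155 = \left(-3 + 9\right) \left(-9\right) 155 = 6 \left(-9\right) 155 = \left(-54\right) 155 = -8370$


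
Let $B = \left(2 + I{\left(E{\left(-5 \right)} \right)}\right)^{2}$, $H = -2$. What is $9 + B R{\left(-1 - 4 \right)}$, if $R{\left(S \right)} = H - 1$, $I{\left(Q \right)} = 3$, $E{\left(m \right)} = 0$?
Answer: $-66$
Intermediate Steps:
$B = 25$ ($B = \left(2 + 3\right)^{2} = 5^{2} = 25$)
$R{\left(S \right)} = -3$ ($R{\left(S \right)} = -2 - 1 = -3$)
$9 + B R{\left(-1 - 4 \right)} = 9 + 25 \left(-3\right) = 9 - 75 = -66$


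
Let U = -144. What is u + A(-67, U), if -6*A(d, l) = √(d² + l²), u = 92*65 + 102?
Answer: 6082 - 5*√1009/6 ≈ 6055.5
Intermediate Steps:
u = 6082 (u = 5980 + 102 = 6082)
A(d, l) = -√(d² + l²)/6
u + A(-67, U) = 6082 - √((-67)² + (-144)²)/6 = 6082 - √(4489 + 20736)/6 = 6082 - 5*√1009/6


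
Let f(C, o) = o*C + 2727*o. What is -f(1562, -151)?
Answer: 647639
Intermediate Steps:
f(C, o) = 2727*o + C*o (f(C, o) = C*o + 2727*o = 2727*o + C*o)
-f(1562, -151) = -(-151)*(2727 + 1562) = -(-151)*4289 = -1*(-647639) = 647639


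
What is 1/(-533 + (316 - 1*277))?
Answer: -1/494 ≈ -0.0020243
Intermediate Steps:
1/(-533 + (316 - 1*277)) = 1/(-533 + (316 - 277)) = 1/(-533 + 39) = 1/(-494) = -1/494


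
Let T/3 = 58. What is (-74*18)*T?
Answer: -231768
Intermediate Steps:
T = 174 (T = 3*58 = 174)
(-74*18)*T = -74*18*174 = -1332*174 = -231768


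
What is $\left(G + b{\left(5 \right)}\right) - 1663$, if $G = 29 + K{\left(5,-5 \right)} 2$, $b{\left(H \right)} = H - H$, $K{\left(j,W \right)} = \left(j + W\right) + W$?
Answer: $-1644$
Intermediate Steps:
$K{\left(j,W \right)} = j + 2 W$ ($K{\left(j,W \right)} = \left(W + j\right) + W = j + 2 W$)
$b{\left(H \right)} = 0$
$G = 19$ ($G = 29 + \left(5 + 2 \left(-5\right)\right) 2 = 29 + \left(5 - 10\right) 2 = 29 - 10 = 19$)
$\left(G + b{\left(5 \right)}\right) - 1663 = \left(19 + 0\right) - 1663 = 19 - 1663 = -1644$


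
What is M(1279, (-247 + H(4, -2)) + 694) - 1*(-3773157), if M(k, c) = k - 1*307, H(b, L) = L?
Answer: 3774129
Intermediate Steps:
M(k, c) = -307 + k (M(k, c) = k - 307 = -307 + k)
M(1279, (-247 + H(4, -2)) + 694) - 1*(-3773157) = (-307 + 1279) - 1*(-3773157) = 972 + 3773157 = 3774129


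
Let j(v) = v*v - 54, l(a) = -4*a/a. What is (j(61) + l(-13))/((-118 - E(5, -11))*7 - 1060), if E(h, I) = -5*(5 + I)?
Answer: -3663/2096 ≈ -1.7476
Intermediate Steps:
l(a) = -4 (l(a) = -4*1 = -4)
j(v) = -54 + v² (j(v) = v² - 54 = -54 + v²)
E(h, I) = -25 - 5*I
(j(61) + l(-13))/((-118 - E(5, -11))*7 - 1060) = ((-54 + 61²) - 4)/((-118 - (-25 - 5*(-11)))*7 - 1060) = ((-54 + 3721) - 4)/((-118 - (-25 + 55))*7 - 1060) = (3667 - 4)/((-118 - 1*30)*7 - 1060) = 3663/((-118 - 30)*7 - 1060) = 3663/(-148*7 - 1060) = 3663/(-1036 - 1060) = 3663/(-2096) = 3663*(-1/2096) = -3663/2096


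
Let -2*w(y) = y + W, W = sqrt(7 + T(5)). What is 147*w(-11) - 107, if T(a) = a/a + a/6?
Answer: 1403/2 - 49*sqrt(318)/4 ≈ 483.05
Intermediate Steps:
T(a) = 1 + a/6 (T(a) = 1 + a*(1/6) = 1 + a/6)
W = sqrt(318)/6 (W = sqrt(7 + (1 + (1/6)*5)) = sqrt(7 + (1 + 5/6)) = sqrt(7 + 11/6) = sqrt(53/6) = sqrt(318)/6 ≈ 2.9721)
w(y) = -y/2 - sqrt(318)/12 (w(y) = -(y + sqrt(318)/6)/2 = -y/2 - sqrt(318)/12)
147*w(-11) - 107 = 147*(-1/2*(-11) - sqrt(318)/12) - 107 = 147*(11/2 - sqrt(318)/12) - 107 = (1617/2 - 49*sqrt(318)/4) - 107 = 1403/2 - 49*sqrt(318)/4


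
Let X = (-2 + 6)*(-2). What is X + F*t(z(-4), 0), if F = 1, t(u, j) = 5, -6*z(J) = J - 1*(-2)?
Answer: -3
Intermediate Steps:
z(J) = -1/3 - J/6 (z(J) = -(J - 1*(-2))/6 = -(J + 2)/6 = -(2 + J)/6 = -1/3 - J/6)
X = -8 (X = 4*(-2) = -8)
X + F*t(z(-4), 0) = -8 + 1*5 = -8 + 5 = -3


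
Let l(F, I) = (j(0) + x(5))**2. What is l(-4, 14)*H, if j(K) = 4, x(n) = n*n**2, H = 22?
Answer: 366102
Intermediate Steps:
x(n) = n**3
l(F, I) = 16641 (l(F, I) = (4 + 5**3)**2 = (4 + 125)**2 = 129**2 = 16641)
l(-4, 14)*H = 16641*22 = 366102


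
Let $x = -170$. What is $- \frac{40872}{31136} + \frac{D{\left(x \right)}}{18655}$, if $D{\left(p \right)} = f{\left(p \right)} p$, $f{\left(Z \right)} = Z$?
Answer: $\frac{490583}{2074436} \approx 0.23649$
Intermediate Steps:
$D{\left(p \right)} = p^{2}$ ($D{\left(p \right)} = p p = p^{2}$)
$- \frac{40872}{31136} + \frac{D{\left(x \right)}}{18655} = - \frac{40872}{31136} + \frac{\left(-170\right)^{2}}{18655} = \left(-40872\right) \frac{1}{31136} + 28900 \cdot \frac{1}{18655} = - \frac{5109}{3892} + \frac{5780}{3731} = \frac{490583}{2074436}$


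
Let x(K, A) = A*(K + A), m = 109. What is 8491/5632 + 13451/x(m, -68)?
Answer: -13020781/3925504 ≈ -3.3170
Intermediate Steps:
x(K, A) = A*(A + K)
8491/5632 + 13451/x(m, -68) = 8491/5632 + 13451/((-68*(-68 + 109))) = 8491*(1/5632) + 13451/((-68*41)) = 8491/5632 + 13451/(-2788) = 8491/5632 + 13451*(-1/2788) = 8491/5632 - 13451/2788 = -13020781/3925504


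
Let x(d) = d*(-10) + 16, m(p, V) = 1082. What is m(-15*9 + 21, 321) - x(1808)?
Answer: 19146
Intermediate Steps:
x(d) = 16 - 10*d (x(d) = -10*d + 16 = 16 - 10*d)
m(-15*9 + 21, 321) - x(1808) = 1082 - (16 - 10*1808) = 1082 - (16 - 18080) = 1082 - 1*(-18064) = 1082 + 18064 = 19146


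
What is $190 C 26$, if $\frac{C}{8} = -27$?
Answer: $-1067040$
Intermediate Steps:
$C = -216$ ($C = 8 \left(-27\right) = -216$)
$190 C 26 = 190 \left(-216\right) 26 = \left(-41040\right) 26 = -1067040$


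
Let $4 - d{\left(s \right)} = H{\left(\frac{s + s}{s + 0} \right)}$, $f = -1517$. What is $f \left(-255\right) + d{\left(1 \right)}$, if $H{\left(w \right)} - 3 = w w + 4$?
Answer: $386828$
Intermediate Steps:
$H{\left(w \right)} = 7 + w^{2}$ ($H{\left(w \right)} = 3 + \left(w w + 4\right) = 3 + \left(w^{2} + 4\right) = 3 + \left(4 + w^{2}\right) = 7 + w^{2}$)
$d{\left(s \right)} = -7$ ($d{\left(s \right)} = 4 - \left(7 + \left(\frac{s + s}{s + 0}\right)^{2}\right) = 4 - \left(7 + \left(\frac{2 s}{s}\right)^{2}\right) = 4 - \left(7 + 2^{2}\right) = 4 - \left(7 + 4\right) = 4 - 11 = -7$)
$f \left(-255\right) + d{\left(1 \right)} = \left(-1517\right) \left(-255\right) - 7 = 386835 - 7 = 386828$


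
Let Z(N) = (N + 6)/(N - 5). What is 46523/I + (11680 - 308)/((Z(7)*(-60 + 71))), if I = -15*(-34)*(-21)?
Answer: 236935451/1531530 ≈ 154.71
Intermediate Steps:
I = -10710 (I = 510*(-21) = -10710)
Z(N) = (6 + N)/(-5 + N)
46523/I + (11680 - 308)/((Z(7)*(-60 + 71))) = 46523/(-10710) + (11680 - 308)/((((6 + 7)/(-5 + 7))*(-60 + 71))) = 46523*(-1/10710) + 11372/(((13/2)*11)) = -46523/10710 + 11372/((((1/2)*13)*11)) = -46523/10710 + 11372/(((13/2)*11)) = -46523/10710 + 11372/(143/2) = -46523/10710 + 11372*(2/143) = -46523/10710 + 22744/143 = 236935451/1531530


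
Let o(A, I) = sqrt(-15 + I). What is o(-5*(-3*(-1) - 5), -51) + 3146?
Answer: 3146 + I*sqrt(66) ≈ 3146.0 + 8.124*I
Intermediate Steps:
o(-5*(-3*(-1) - 5), -51) + 3146 = sqrt(-15 - 51) + 3146 = sqrt(-66) + 3146 = I*sqrt(66) + 3146 = 3146 + I*sqrt(66)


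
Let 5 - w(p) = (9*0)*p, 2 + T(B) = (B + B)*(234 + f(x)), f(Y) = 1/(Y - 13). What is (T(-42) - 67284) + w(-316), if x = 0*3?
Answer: -1130097/13 ≈ -86931.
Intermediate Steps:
x = 0
f(Y) = 1/(-13 + Y)
T(B) = -2 + 6082*B/13 (T(B) = -2 + (B + B)*(234 + 1/(-13 + 0)) = -2 + (2*B)*(234 + 1/(-13)) = -2 + (2*B)*(234 - 1/13) = -2 + (2*B)*(3041/13) = -2 + 6082*B/13)
w(p) = 5 (w(p) = 5 - 9*0*p = 5 - 0*p = 5 - 1*0 = 5 + 0 = 5)
(T(-42) - 67284) + w(-316) = ((-2 + (6082/13)*(-42)) - 67284) + 5 = ((-2 - 255444/13) - 67284) + 5 = (-255470/13 - 67284) + 5 = -1130162/13 + 5 = -1130097/13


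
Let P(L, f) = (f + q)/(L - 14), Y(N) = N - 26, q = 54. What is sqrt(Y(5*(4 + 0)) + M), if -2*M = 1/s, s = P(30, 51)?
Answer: I*sqrt(66990)/105 ≈ 2.465*I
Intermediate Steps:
Y(N) = -26 + N
P(L, f) = (54 + f)/(-14 + L) (P(L, f) = (f + 54)/(L - 14) = (54 + f)/(-14 + L))
s = 105/16 (s = (54 + 51)/(-14 + 30) = 105/16 ≈ 6.5625)
M = -8/105 (M = -1/(2*105/16) = -1/2*16/105 = -8/105 ≈ -0.076190)
sqrt(Y(5*(4 + 0)) + M) = sqrt((-26 + 5*(4 + 0)) - 8/105) = sqrt((-26 + 5*4) - 8/105) = sqrt((-26 + 20) - 8/105) = sqrt(-6 - 8/105) = sqrt(-638/105) = I*sqrt(66990)/105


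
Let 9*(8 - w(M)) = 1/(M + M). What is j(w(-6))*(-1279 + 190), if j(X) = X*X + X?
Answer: -101839045/1296 ≈ -78580.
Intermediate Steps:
w(M) = 8 - 1/(18*M) (w(M) = 8 - 1/(9*(M + M)) = 8 - 1/(2*M)/9 = 8 - 1/(18*M))
j(X) = X + X**2 (j(X) = X**2 + X = X + X**2)
j(w(-6))*(-1279 + 190) = ((8 - 1/18/(-6))*(1 + (8 - 1/18/(-6))))*(-1279 + 190) = ((8 - 1/18*(-1/6))*(1 + (8 - 1/18*(-1/6))))*(-1089) = ((8 + 1/108)*(1 + (8 + 1/108)))*(-1089) = (865*(1 + 865/108)/108)*(-1089) = ((865/108)*(973/108))*(-1089) = (841645/11664)*(-1089) = -101839045/1296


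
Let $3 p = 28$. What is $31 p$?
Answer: $\frac{868}{3} \approx 289.33$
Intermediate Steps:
$p = \frac{28}{3}$ ($p = \frac{1}{3} \cdot 28 = \frac{28}{3} \approx 9.3333$)
$31 p = 31 \cdot \frac{28}{3} = \frac{868}{3}$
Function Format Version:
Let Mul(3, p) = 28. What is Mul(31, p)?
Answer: Rational(868, 3) ≈ 289.33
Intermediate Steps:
p = Rational(28, 3) (p = Mul(Rational(1, 3), 28) = Rational(28, 3) ≈ 9.3333)
Mul(31, p) = Mul(31, Rational(28, 3)) = Rational(868, 3)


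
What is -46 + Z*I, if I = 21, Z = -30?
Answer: -676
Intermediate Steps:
-46 + Z*I = -46 - 30*21 = -46 - 630 = -676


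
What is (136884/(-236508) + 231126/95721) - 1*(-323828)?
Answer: 203642031798793/628855063 ≈ 3.2383e+5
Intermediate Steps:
(136884/(-236508) + 231126/95721) - 1*(-323828) = (136884*(-1/236508) + 231126*(1/95721)) + 323828 = (-11407/19709 + 77042/31907) + 323828 = 1154457629/628855063 + 323828 = 203642031798793/628855063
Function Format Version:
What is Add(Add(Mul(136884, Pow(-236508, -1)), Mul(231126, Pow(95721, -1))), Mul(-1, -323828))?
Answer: Rational(203642031798793, 628855063) ≈ 3.2383e+5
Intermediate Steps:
Add(Add(Mul(136884, Pow(-236508, -1)), Mul(231126, Pow(95721, -1))), Mul(-1, -323828)) = Add(Add(Mul(136884, Rational(-1, 236508)), Mul(231126, Rational(1, 95721))), 323828) = Add(Add(Rational(-11407, 19709), Rational(77042, 31907)), 323828) = Add(Rational(1154457629, 628855063), 323828) = Rational(203642031798793, 628855063)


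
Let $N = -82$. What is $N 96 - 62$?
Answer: $-7934$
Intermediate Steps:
$N 96 - 62 = \left(-82\right) 96 - 62 = -7872 - 62 = -7934$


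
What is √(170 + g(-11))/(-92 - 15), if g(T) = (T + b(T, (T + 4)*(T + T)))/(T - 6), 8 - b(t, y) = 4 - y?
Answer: -√46631/1819 ≈ -0.11871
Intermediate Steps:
b(t, y) = 4 + y (b(t, y) = 8 - (4 - y) = 8 + (-4 + y) = 4 + y)
g(T) = (4 + T + 2*T*(4 + T))/(-6 + T) (g(T) = (T + (4 + (T + 4)*(T + T)))/(T - 6) = (T + (4 + (4 + T)*(2*T)))/(-6 + T) = (T + (4 + 2*T*(4 + T)))/(-6 + T) = (4 + T + 2*T*(4 + T))/(-6 + T))
√(170 + g(-11))/(-92 - 15) = √(170 + (4 - 11 + 2*(-11)*(4 - 11))/(-6 - 11))/(-92 - 15) = √(170 + (4 - 11 + 2*(-11)*(-7))/(-17))/(-107) = -√(170 - (4 - 11 + 154)/17)/107 = -√(170 - 1/17*147)/107 = -√(170 - 147/17)/107 = -√46631/1819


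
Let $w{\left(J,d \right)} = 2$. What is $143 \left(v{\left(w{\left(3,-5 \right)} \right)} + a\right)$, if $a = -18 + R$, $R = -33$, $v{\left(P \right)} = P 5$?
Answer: $-5863$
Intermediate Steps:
$v{\left(P \right)} = 5 P$
$a = -51$ ($a = -18 - 33 = -51$)
$143 \left(v{\left(w{\left(3,-5 \right)} \right)} + a\right) = 143 \left(5 \cdot 2 - 51\right) = 143 \left(10 - 51\right) = 143 \left(-41\right) = -5863$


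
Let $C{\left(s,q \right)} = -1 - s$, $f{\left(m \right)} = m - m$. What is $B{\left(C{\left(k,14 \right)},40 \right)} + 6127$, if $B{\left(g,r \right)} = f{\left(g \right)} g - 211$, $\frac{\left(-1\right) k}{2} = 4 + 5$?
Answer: $5916$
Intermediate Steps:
$f{\left(m \right)} = 0$
$k = -18$ ($k = - 2 \left(4 + 5\right) = \left(-2\right) 9 = -18$)
$B{\left(g,r \right)} = -211$ ($B{\left(g,r \right)} = 0 g - 211 = 0 - 211 = -211$)
$B{\left(C{\left(k,14 \right)},40 \right)} + 6127 = -211 + 6127 = 5916$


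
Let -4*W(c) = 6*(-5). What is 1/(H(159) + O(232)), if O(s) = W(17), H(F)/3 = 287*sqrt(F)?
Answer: -10/157159977 + 1148*sqrt(159)/157159977 ≈ 9.2045e-5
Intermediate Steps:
H(F) = 861*sqrt(F) (H(F) = 3*(287*sqrt(F)) = 861*sqrt(F))
W(c) = 15/2 (W(c) = -3*(-5)/2 = -1/4*(-30) = 15/2)
O(s) = 15/2
1/(H(159) + O(232)) = 1/(861*sqrt(159) + 15/2) = 1/(15/2 + 861*sqrt(159))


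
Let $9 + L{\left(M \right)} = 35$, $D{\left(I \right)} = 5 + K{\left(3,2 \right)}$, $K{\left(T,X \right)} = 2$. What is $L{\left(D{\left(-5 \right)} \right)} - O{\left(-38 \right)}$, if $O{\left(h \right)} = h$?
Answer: $64$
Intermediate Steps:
$D{\left(I \right)} = 7$ ($D{\left(I \right)} = 5 + 2 = 7$)
$L{\left(M \right)} = 26$ ($L{\left(M \right)} = -9 + 35 = 26$)
$L{\left(D{\left(-5 \right)} \right)} - O{\left(-38 \right)} = 26 - -38 = 26 + 38 = 64$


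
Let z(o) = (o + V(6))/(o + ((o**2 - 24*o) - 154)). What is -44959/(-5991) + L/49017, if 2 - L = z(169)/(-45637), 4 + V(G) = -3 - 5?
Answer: 822019330799501329/109537379275898760 ≈ 7.5045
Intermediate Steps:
V(G) = -12 (V(G) = -4 + (-3 - 5) = -4 - 8 = -12)
z(o) = (-12 + o)/(-154 + o**2 - 23*o) (z(o) = (o - 12)/(o + ((o**2 - 24*o) - 154)) = (-12 + o)/(o + (-154 + o**2 - 24*o)) = (-12 + o)/(-154 + o**2 - 23*o))
L = 2238038637/1119019240 (L = 2 - (12 - 1*169)/(154 - 1*169**2 + 23*169)/(-45637) = 2 - (12 - 169)/(154 - 1*28561 + 3887)*(-1)/45637 = 2 - -157/(154 - 28561 + 3887)*(-1)/45637 = 2 - -157/(-24520)*(-1)/45637 = 2 - (-1/24520*(-157))*(-1)/45637 = 2 - 157*(-1)/(24520*45637) = 2 - 1*(-157/1119019240) = 2 + 157/1119019240 = 2238038637/1119019240 ≈ 2.0000)
-44959/(-5991) + L/49017 = -44959/(-5991) + (2238038637/1119019240)/49017 = -44959*(-1/5991) + (2238038637/1119019240)*(1/49017) = 44959/5991 + 746012879/18283655362360 = 822019330799501329/109537379275898760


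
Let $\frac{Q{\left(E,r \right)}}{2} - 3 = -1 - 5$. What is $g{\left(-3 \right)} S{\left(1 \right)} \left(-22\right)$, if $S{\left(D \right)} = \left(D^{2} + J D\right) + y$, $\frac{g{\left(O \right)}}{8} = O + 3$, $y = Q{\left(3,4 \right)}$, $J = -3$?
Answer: $0$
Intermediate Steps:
$Q{\left(E,r \right)} = -6$ ($Q{\left(E,r \right)} = 6 + 2 \left(-1 - 5\right) = 6 + 2 \left(-6\right) = 6 - 12 = -6$)
$y = -6$
$g{\left(O \right)} = 24 + 8 O$ ($g{\left(O \right)} = 8 \left(O + 3\right) = 8 \left(3 + O\right) = 24 + 8 O$)
$S{\left(D \right)} = -6 + D^{2} - 3 D$ ($S{\left(D \right)} = \left(D^{2} - 3 D\right) - 6 = -6 + D^{2} - 3 D$)
$g{\left(-3 \right)} S{\left(1 \right)} \left(-22\right) = \left(24 + 8 \left(-3\right)\right) \left(-6 + 1^{2} - 3\right) \left(-22\right) = \left(24 - 24\right) \left(-6 + 1 - 3\right) \left(-22\right) = 0 \left(-8\right) \left(-22\right) = 0 \left(-22\right) = 0$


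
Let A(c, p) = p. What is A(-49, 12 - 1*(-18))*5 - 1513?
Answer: -1363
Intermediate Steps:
A(-49, 12 - 1*(-18))*5 - 1513 = (12 - 1*(-18))*5 - 1513 = (12 + 18)*5 - 1513 = 30*5 - 1513 = 150 - 1513 = -1363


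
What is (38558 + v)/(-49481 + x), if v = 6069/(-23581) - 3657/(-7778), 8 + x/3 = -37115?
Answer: -7072078179079/29501983945300 ≈ -0.23972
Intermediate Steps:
x = -111369 (x = -24 + 3*(-37115) = -24 - 111345 = -111369)
v = 39031035/183413018 (v = 6069*(-1/23581) - 3657*(-1/7778) = -6069/23581 + 3657/7778 = 39031035/183413018 ≈ 0.21280)
(38558 + v)/(-49481 + x) = (38558 + 39031035/183413018)/(-49481 - 111369) = (7072078179079/183413018)/(-160850) = (7072078179079/183413018)*(-1/160850) = -7072078179079/29501983945300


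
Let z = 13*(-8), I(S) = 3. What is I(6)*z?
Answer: -312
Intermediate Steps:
z = -104
I(6)*z = 3*(-104) = -312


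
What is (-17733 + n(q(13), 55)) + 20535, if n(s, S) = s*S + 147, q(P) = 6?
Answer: 3279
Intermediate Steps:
n(s, S) = 147 + S*s (n(s, S) = S*s + 147 = 147 + S*s)
(-17733 + n(q(13), 55)) + 20535 = (-17733 + (147 + 55*6)) + 20535 = (-17733 + (147 + 330)) + 20535 = (-17733 + 477) + 20535 = -17256 + 20535 = 3279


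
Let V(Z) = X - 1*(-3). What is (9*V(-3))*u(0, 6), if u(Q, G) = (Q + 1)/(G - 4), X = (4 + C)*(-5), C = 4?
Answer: -333/2 ≈ -166.50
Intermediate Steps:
X = -40 (X = (4 + 4)*(-5) = 8*(-5) = -40)
u(Q, G) = (1 + Q)/(-4 + G)
V(Z) = -37 (V(Z) = -40 - 1*(-3) = -40 + 3 = -37)
(9*V(-3))*u(0, 6) = (9*(-37))*((1 + 0)/(-4 + 6)) = -333/2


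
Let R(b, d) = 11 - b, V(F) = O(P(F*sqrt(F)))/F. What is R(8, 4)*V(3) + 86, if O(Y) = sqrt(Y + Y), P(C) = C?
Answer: 86 + sqrt(2)*3**(3/4) ≈ 89.224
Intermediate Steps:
O(Y) = sqrt(2)*sqrt(Y) (O(Y) = sqrt(2*Y) = sqrt(2)*sqrt(Y))
V(F) = sqrt(2)*sqrt(F**(3/2))/F (V(F) = (sqrt(2)*sqrt(F*sqrt(F)))/F = (sqrt(2)*sqrt(F**(3/2)))/F = sqrt(2)*sqrt(F**(3/2))/F)
R(8, 4)*V(3) + 86 = (11 - 1*8)*(sqrt(2)*sqrt(3**(3/2))/3) + 86 = (11 - 8)*(sqrt(2)*(1/3)*sqrt(3*sqrt(3))) + 86 = 3*(sqrt(2)*(1/3)*3**(3/4)) + 86 = 3*(sqrt(2)*3**(3/4)/3) + 86 = sqrt(2)*3**(3/4) + 86 = 86 + sqrt(2)*3**(3/4)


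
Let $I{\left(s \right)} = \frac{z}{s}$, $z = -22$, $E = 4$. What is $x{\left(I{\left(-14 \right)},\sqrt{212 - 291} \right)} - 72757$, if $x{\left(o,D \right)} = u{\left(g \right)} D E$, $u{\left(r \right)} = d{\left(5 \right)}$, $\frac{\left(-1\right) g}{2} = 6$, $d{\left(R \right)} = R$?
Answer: $-72757 + 20 i \sqrt{79} \approx -72757.0 + 177.76 i$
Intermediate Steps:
$g = -12$ ($g = \left(-2\right) 6 = -12$)
$u{\left(r \right)} = 5$
$I{\left(s \right)} = - \frac{22}{s}$
$x{\left(o,D \right)} = 20 D$ ($x{\left(o,D \right)} = 5 D 4 = 20 D$)
$x{\left(I{\left(-14 \right)},\sqrt{212 - 291} \right)} - 72757 = 20 \sqrt{212 - 291} - 72757 = 20 \sqrt{-79} - 72757 = 20 i \sqrt{79} - 72757 = -72757 + 20 i \sqrt{79}$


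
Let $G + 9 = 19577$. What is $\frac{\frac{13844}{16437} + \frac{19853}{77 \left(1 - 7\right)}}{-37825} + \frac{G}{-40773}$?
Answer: $- \frac{623072125327499}{1301288600038350} \approx -0.47881$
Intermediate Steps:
$G = 19568$ ($G = -9 + 19577 = 19568$)
$\frac{\frac{13844}{16437} + \frac{19853}{77 \left(1 - 7\right)}}{-37825} + \frac{G}{-40773} = \frac{\frac{13844}{16437} + \frac{19853}{77 \left(1 - 7\right)}}{-37825} + \frac{19568}{-40773} = \left(13844 \cdot \frac{1}{16437} + \frac{19853}{77 \left(-6\right)}\right) \left(- \frac{1}{37825}\right) + 19568 \left(- \frac{1}{40773}\right) = \left(\frac{13844}{16437} + \frac{19853}{-462}\right) \left(- \frac{1}{37825}\right) - \frac{19568}{40773} = \left(\frac{13844}{16437} + 19853 \left(- \frac{1}{462}\right)\right) \left(- \frac{1}{37825}\right) - \frac{19568}{40773} = \left(\frac{13844}{16437} - \frac{19853}{462}\right) \left(- \frac{1}{37825}\right) - \frac{19568}{40773} = \left(- \frac{35547537}{843766}\right) \left(- \frac{1}{37825}\right) - \frac{19568}{40773} = \frac{35547537}{31915448950} - \frac{19568}{40773} = - \frac{623072125327499}{1301288600038350}$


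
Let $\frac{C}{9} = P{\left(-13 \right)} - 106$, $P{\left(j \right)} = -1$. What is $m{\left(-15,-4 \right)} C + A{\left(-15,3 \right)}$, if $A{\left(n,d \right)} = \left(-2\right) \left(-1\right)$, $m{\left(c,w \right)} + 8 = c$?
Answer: $22151$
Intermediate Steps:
$m{\left(c,w \right)} = -8 + c$
$A{\left(n,d \right)} = 2$
$C = -963$ ($C = 9 \left(-1 - 106\right) = 9 \left(-107\right) = -963$)
$m{\left(-15,-4 \right)} C + A{\left(-15,3 \right)} = \left(-8 - 15\right) \left(-963\right) + 2 = \left(-23\right) \left(-963\right) + 2 = 22149 + 2 = 22151$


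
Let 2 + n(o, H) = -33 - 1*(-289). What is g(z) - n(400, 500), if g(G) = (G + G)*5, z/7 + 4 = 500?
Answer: 34466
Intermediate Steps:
n(o, H) = 254 (n(o, H) = -2 + (-33 - 1*(-289)) = -2 + (-33 + 289) = -2 + 256 = 254)
z = 3472 (z = -28 + 7*500 = -28 + 3500 = 3472)
g(G) = 10*G (g(G) = (2*G)*5 = 10*G)
g(z) - n(400, 500) = 10*3472 - 1*254 = 34720 - 254 = 34466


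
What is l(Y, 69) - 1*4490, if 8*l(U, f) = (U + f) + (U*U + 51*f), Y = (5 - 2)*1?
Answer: -4040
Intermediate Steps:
Y = 3 (Y = 3*1 = 3)
l(U, f) = U/8 + U**2/8 + 13*f/2 (l(U, f) = ((U + f) + (U*U + 51*f))/8 = ((U + f) + (U**2 + 51*f))/8 = (U + U**2 + 52*f)/8 = U/8 + U**2/8 + 13*f/2)
l(Y, 69) - 1*4490 = ((1/8)*3 + (1/8)*3**2 + (13/2)*69) - 1*4490 = (3/8 + (1/8)*9 + 897/2) - 4490 = (3/8 + 9/8 + 897/2) - 4490 = 450 - 4490 = -4040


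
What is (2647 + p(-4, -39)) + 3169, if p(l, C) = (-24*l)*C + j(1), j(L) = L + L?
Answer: 2074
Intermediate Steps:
j(L) = 2*L
p(l, C) = 2 - 24*C*l (p(l, C) = (-24*l)*C + 2*1 = -24*C*l + 2 = 2 - 24*C*l)
(2647 + p(-4, -39)) + 3169 = (2647 + (2 - 24*(-39)*(-4))) + 3169 = (2647 + (2 - 3744)) + 3169 = (2647 - 3742) + 3169 = -1095 + 3169 = 2074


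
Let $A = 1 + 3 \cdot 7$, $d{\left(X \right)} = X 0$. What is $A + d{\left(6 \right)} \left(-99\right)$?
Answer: $22$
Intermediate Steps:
$d{\left(X \right)} = 0$
$A = 22$ ($A = 1 + 21 = 22$)
$A + d{\left(6 \right)} \left(-99\right) = 22 + 0 \left(-99\right) = 22 + 0 = 22$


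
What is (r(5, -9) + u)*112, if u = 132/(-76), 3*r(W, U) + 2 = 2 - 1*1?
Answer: -13216/57 ≈ -231.86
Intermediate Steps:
r(W, U) = -1/3 (r(W, U) = -2/3 + (2 - 1*1)/3 = -2/3 + (2 - 1)/3 = -2/3 + (1/3)*1 = -2/3 + 1/3 = -1/3)
u = -33/19 (u = 132*(-1/76) = -33/19 ≈ -1.7368)
(r(5, -9) + u)*112 = (-1/3 - 33/19)*112 = -118/57*112 = -13216/57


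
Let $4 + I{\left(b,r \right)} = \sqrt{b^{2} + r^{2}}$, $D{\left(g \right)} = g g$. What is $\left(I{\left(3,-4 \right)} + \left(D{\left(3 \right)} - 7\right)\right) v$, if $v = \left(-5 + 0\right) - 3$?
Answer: $-24$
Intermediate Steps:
$v = -8$ ($v = -5 - 3 = -8$)
$D{\left(g \right)} = g^{2}$
$I{\left(b,r \right)} = -4 + \sqrt{b^{2} + r^{2}}$
$\left(I{\left(3,-4 \right)} + \left(D{\left(3 \right)} - 7\right)\right) v = \left(\left(-4 + \sqrt{3^{2} + \left(-4\right)^{2}}\right) + \left(3^{2} - 7\right)\right) \left(-8\right) = \left(\left(-4 + \sqrt{9 + 16}\right) + \left(9 - 7\right)\right) \left(-8\right) = \left(\left(-4 + \sqrt{25}\right) + 2\right) \left(-8\right) = \left(\left(-4 + 5\right) + 2\right) \left(-8\right) = \left(1 + 2\right) \left(-8\right) = 3 \left(-8\right) = -24$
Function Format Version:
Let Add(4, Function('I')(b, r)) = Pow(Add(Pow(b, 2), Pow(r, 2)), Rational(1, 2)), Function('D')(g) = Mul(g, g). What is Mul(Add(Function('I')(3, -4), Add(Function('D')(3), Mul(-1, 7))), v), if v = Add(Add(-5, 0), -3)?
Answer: -24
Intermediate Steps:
v = -8 (v = Add(-5, -3) = -8)
Function('D')(g) = Pow(g, 2)
Function('I')(b, r) = Add(-4, Pow(Add(Pow(b, 2), Pow(r, 2)), Rational(1, 2)))
Mul(Add(Function('I')(3, -4), Add(Function('D')(3), Mul(-1, 7))), v) = Mul(Add(Add(-4, Pow(Add(Pow(3, 2), Pow(-4, 2)), Rational(1, 2))), Add(Pow(3, 2), Mul(-1, 7))), -8) = Mul(Add(Add(-4, Pow(Add(9, 16), Rational(1, 2))), Add(9, -7)), -8) = Mul(Add(Add(-4, Pow(25, Rational(1, 2))), 2), -8) = Mul(Add(Add(-4, 5), 2), -8) = Mul(Add(1, 2), -8) = Mul(3, -8) = -24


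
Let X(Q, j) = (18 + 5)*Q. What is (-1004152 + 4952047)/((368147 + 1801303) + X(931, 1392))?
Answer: 3947895/2190863 ≈ 1.8020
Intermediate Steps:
X(Q, j) = 23*Q
(-1004152 + 4952047)/((368147 + 1801303) + X(931, 1392)) = (-1004152 + 4952047)/((368147 + 1801303) + 23*931) = 3947895/(2169450 + 21413) = 3947895/2190863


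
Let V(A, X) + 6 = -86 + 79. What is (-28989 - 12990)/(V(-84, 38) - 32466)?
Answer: 41979/32479 ≈ 1.2925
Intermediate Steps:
V(A, X) = -13 (V(A, X) = -6 + (-86 + 79) = -6 - 7 = -13)
(-28989 - 12990)/(V(-84, 38) - 32466) = (-28989 - 12990)/(-13 - 32466) = -41979/(-32479) = -41979*(-1/32479) = 41979/32479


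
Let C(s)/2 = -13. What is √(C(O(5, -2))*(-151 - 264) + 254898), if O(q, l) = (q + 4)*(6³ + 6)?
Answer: 2*√66422 ≈ 515.45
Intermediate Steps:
O(q, l) = 888 + 222*q (O(q, l) = (4 + q)*(216 + 6) = (4 + q)*222 = 888 + 222*q)
C(s) = -26 (C(s) = 2*(-13) = -26)
√(C(O(5, -2))*(-151 - 264) + 254898) = √(-26*(-151 - 264) + 254898) = √(-26*(-415) + 254898) = √(10790 + 254898) = √265688 = 2*√66422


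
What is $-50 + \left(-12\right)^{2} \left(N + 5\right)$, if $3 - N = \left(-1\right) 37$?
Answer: $6430$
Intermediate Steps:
$N = 40$ ($N = 3 - \left(-1\right) 37 = 3 - -37 = 3 + 37 = 40$)
$-50 + \left(-12\right)^{2} \left(N + 5\right) = -50 + \left(-12\right)^{2} \left(40 + 5\right) = -50 + 144 \cdot 45 = -50 + 6480 = 6430$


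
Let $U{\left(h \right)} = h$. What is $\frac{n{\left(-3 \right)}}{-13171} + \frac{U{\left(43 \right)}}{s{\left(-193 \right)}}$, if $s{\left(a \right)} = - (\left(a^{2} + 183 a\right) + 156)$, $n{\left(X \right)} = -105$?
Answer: $- \frac{347323}{27474706} \approx -0.012642$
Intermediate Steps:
$s{\left(a \right)} = -156 - a^{2} - 183 a$ ($s{\left(a \right)} = - (156 + a^{2} + 183 a) = -156 - a^{2} - 183 a$)
$\frac{n{\left(-3 \right)}}{-13171} + \frac{U{\left(43 \right)}}{s{\left(-193 \right)}} = - \frac{105}{-13171} + \frac{43}{-156 - \left(-193\right)^{2} - -35319} = \left(-105\right) \left(- \frac{1}{13171}\right) + \frac{43}{-156 - 37249 + 35319} = \frac{105}{13171} + \frac{43}{-156 - 37249 + 35319} = \frac{105}{13171} + \frac{43}{-2086} = \frac{105}{13171} + 43 \left(- \frac{1}{2086}\right) = \frac{105}{13171} - \frac{43}{2086} = - \frac{347323}{27474706}$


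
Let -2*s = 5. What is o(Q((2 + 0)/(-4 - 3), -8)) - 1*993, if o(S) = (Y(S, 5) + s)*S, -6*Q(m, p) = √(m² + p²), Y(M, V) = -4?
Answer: -993 + 13*√785/42 ≈ -984.33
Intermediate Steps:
s = -5/2 (s = -½*5 = -5/2 ≈ -2.5000)
Q(m, p) = -√(m² + p²)/6
o(S) = -13*S/2 (o(S) = (-4 - 5/2)*S = -13*S/2)
o(Q((2 + 0)/(-4 - 3), -8)) - 1*993 = -(-13)*√(((2 + 0)/(-4 - 3))² + (-8)²)/12 - 1*993 = -(-13)*√((2/(-7))² + 64)/12 - 993 = -(-13)*√((2*(-⅐))² + 64)/12 - 993 = -(-13)*√((-2/7)² + 64)/12 - 993 = -(-13)*√(4/49 + 64)/12 - 993 = -(-13)*√(3140/49)/12 - 993 = -(-13)*2*√785/7/12 - 993 = -(-13)*√785/42 - 993 = 13*√785/42 - 993 = -993 + 13*√785/42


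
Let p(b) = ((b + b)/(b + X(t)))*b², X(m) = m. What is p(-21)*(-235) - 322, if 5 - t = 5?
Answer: -207592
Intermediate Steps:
t = 0 (t = 5 - 1*5 = 5 - 5 = 0)
p(b) = 2*b² (p(b) = ((b + b)/(b + 0))*b² = ((2*b)/b)*b² = 2*b²)
p(-21)*(-235) - 322 = (2*(-21)²)*(-235) - 322 = (2*441)*(-235) - 322 = 882*(-235) - 322 = -207270 - 322 = -207592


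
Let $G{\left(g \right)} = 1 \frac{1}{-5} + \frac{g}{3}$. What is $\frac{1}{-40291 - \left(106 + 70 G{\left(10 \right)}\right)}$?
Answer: $- \frac{3}{121849} \approx -2.4621 \cdot 10^{-5}$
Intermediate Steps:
$G{\left(g \right)} = - \frac{1}{5} + \frac{g}{3}$ ($G{\left(g \right)} = 1 \left(- \frac{1}{5}\right) + g \frac{1}{3} = - \frac{1}{5} + \frac{g}{3}$)
$\frac{1}{-40291 - \left(106 + 70 G{\left(10 \right)}\right)} = \frac{1}{-40291 - \left(106 + 70 \left(- \frac{1}{5} + \frac{1}{3} \cdot 10\right)\right)} = \frac{1}{-40291 - \left(106 + 70 \left(- \frac{1}{5} + \frac{10}{3}\right)\right)} = \frac{1}{-40291 - \frac{976}{3}} = \frac{1}{- \frac{121849}{3}} = - \frac{3}{121849}$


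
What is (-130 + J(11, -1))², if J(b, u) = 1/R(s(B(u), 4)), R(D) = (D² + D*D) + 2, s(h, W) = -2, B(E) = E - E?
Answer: 1687401/100 ≈ 16874.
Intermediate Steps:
B(E) = 0
R(D) = 2 + 2*D² (R(D) = (D² + D²) + 2 = 2*D² + 2 = 2 + 2*D²)
J(b, u) = ⅒ (J(b, u) = 1/(2 + 2*(-2)²) = 1/(2 + 2*4) = 1/(2 + 8) = 1/10 = ⅒)
(-130 + J(11, -1))² = (-130 + ⅒)² = (-1299/10)² = 1687401/100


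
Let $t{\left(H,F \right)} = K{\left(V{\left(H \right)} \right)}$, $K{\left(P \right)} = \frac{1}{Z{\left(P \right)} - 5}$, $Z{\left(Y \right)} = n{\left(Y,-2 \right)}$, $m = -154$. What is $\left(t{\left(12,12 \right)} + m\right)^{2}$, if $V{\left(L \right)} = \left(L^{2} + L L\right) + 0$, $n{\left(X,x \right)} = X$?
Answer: $\frac{1899303561}{80089} \approx 23715.0$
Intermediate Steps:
$Z{\left(Y \right)} = Y$
$V{\left(L \right)} = 2 L^{2}$ ($V{\left(L \right)} = \left(L^{2} + L^{2}\right) + 0 = 2 L^{2} + 0 = 2 L^{2}$)
$K{\left(P \right)} = \frac{1}{-5 + P}$ ($K{\left(P \right)} = \frac{1}{P - 5} = \frac{1}{-5 + P}$)
$t{\left(H,F \right)} = \frac{1}{-5 + 2 H^{2}}$
$\left(t{\left(12,12 \right)} + m\right)^{2} = \left(\frac{1}{-5 + 2 \cdot 12^{2}} - 154\right)^{2} = \left(\frac{1}{-5 + 2 \cdot 144} - 154\right)^{2} = \left(\frac{1}{-5 + 288} - 154\right)^{2} = \left(\frac{1}{283} - 154\right)^{2} = \left(- \frac{43581}{283}\right)^{2} = \frac{1899303561}{80089}$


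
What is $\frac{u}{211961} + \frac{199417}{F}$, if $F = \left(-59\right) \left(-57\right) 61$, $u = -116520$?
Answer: $\frac{18365364377}{43482315423} \approx 0.42236$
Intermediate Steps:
$F = 205143$ ($F = 3363 \cdot 61 = 205143$)
$\frac{u}{211961} + \frac{199417}{F} = - \frac{116520}{211961} + \frac{199417}{205143} = \frac{18365364377}{43482315423}$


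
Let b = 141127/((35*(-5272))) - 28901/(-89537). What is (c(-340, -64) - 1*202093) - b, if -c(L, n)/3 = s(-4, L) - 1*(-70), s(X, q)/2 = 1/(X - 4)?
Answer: -477471780350373/2360195320 ≈ -2.0230e+5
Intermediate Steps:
s(X, q) = 2/(-4 + X) (s(X, q) = 2/(X - 4) = 2/(-4 + X))
c(L, n) = -837/4 (c(L, n) = -3*(2/(-4 - 4) - 1*(-70)) = -3*(2/(-8) + 70) = -3*(2*(-1/8) + 70) = -3*(-1/4 + 70) = -3*279/4 = -837/4)
b = -1043325097/2360195320 (b = 141127/(-184520) - 28901*(-1/89537) = 141127*(-1/184520) + 28901/89537 = -20161/26360 + 28901/89537 = -1043325097/2360195320 ≈ -0.44205)
(c(-340, -64) - 1*202093) - b = (-837/4 - 1*202093) - 1*(-1043325097/2360195320) = (-837/4 - 202093) + 1043325097/2360195320 = -809209/4 + 1043325097/2360195320 = -477471780350373/2360195320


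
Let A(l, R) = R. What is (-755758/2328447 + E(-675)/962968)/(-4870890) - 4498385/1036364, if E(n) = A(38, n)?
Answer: -12282397789915757167701421/2829690010745164368149040 ≈ -4.3405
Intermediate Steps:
E(n) = n
(-755758/2328447 + E(-675)/962968)/(-4870890) - 4498385/1036364 = (-755758/2328447 - 675/962968)/(-4870890) - 4498385/1036364 = (-755758*1/2328447 - 675*1/962968)*(-1/4870890) - 4498385*1/1036364 = (-755758/2328447 - 675/962968)*(-1/4870890) - 4498385/1036364 = -729342471469/2242219950696*(-1/4870890) - 4498385/1036364 = 729342471469/10921606735645639440 - 4498385/1036364 = -12282397789915757167701421/2829690010745164368149040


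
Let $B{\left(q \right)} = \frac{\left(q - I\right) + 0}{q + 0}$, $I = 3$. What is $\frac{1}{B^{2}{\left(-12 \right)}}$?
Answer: $\frac{16}{25} \approx 0.64$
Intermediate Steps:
$B{\left(q \right)} = \frac{-3 + q}{q}$ ($B{\left(q \right)} = \frac{\left(q - 3\right) + 0}{q + 0} = \frac{\left(q - 3\right) + 0}{q} = \frac{\left(-3 + q\right) + 0}{q} = \frac{-3 + q}{q}$)
$\frac{1}{B^{2}{\left(-12 \right)}} = \frac{1}{\left(\frac{-3 - 12}{-12}\right)^{2}} = \frac{1}{\left(\left(- \frac{1}{12}\right) \left(-15\right)\right)^{2}} = \frac{1}{\left(\frac{5}{4}\right)^{2}} = \frac{1}{\frac{25}{16}} = \frac{16}{25}$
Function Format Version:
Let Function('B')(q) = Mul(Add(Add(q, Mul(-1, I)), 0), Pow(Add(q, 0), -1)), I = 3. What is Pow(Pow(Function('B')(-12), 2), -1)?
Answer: Rational(16, 25) ≈ 0.64000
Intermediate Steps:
Function('B')(q) = Mul(Pow(q, -1), Add(-3, q)) (Function('B')(q) = Mul(Add(Add(q, Mul(-1, 3)), 0), Pow(Add(q, 0), -1)) = Mul(Add(Add(q, -3), 0), Pow(q, -1)) = Mul(Add(Add(-3, q), 0), Pow(q, -1)) = Mul(Add(-3, q), Pow(q, -1)) = Mul(Pow(q, -1), Add(-3, q)))
Pow(Pow(Function('B')(-12), 2), -1) = Pow(Pow(Mul(Pow(-12, -1), Add(-3, -12)), 2), -1) = Pow(Pow(Mul(Rational(-1, 12), -15), 2), -1) = Pow(Pow(Rational(5, 4), 2), -1) = Pow(Rational(25, 16), -1) = Rational(16, 25)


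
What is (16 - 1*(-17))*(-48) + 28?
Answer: -1556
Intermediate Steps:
(16 - 1*(-17))*(-48) + 28 = (16 + 17)*(-48) + 28 = 33*(-48) + 28 = -1584 + 28 = -1556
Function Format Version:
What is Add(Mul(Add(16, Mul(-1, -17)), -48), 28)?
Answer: -1556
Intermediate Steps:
Add(Mul(Add(16, Mul(-1, -17)), -48), 28) = Add(Mul(Add(16, 17), -48), 28) = Add(Mul(33, -48), 28) = Add(-1584, 28) = -1556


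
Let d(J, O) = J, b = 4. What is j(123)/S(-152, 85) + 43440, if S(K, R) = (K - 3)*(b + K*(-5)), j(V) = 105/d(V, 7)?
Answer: 42182151353/971044 ≈ 43440.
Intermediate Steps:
j(V) = 105/V
S(K, R) = (-3 + K)*(4 - 5*K) (S(K, R) = (K - 3)*(4 + K*(-5)) = (-3 + K)*(4 - 5*K))
j(123)/S(-152, 85) + 43440 = (105/123)/(-12 - 5*(-152)**2 + 19*(-152)) + 43440 = (105*(1/123))/(-12 - 5*23104 - 2888) + 43440 = 35/(41*(-12 - 115520 - 2888)) + 43440 = (35/41)/(-118420) + 43440 = (35/41)*(-1/118420) + 43440 = -7/971044 + 43440 = 42182151353/971044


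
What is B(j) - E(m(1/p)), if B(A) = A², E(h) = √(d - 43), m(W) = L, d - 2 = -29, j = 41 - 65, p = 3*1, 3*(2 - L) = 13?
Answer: 576 - I*√70 ≈ 576.0 - 8.3666*I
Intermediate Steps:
L = -7/3 (L = 2 - ⅓*13 = 2 - 13/3 = -7/3 ≈ -2.3333)
p = 3
j = -24
d = -27 (d = 2 - 29 = -27)
m(W) = -7/3
E(h) = I*√70 (E(h) = √(-27 - 43) = √(-70) = I*√70)
B(j) - E(m(1/p)) = (-24)² - I*√70 = 576 - I*√70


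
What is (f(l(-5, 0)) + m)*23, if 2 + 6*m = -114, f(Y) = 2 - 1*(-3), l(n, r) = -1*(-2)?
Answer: -989/3 ≈ -329.67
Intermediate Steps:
l(n, r) = 2
f(Y) = 5 (f(Y) = 2 + 3 = 5)
m = -58/3 (m = -⅓ + (⅙)*(-114) = -⅓ - 19 = -58/3 ≈ -19.333)
(f(l(-5, 0)) + m)*23 = (5 - 58/3)*23 = -43/3*23 = -989/3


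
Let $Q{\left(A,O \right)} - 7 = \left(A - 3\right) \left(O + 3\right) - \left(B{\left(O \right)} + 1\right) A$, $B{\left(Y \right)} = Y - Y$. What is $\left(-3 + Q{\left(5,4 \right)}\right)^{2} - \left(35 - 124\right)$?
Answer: $258$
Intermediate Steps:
$B{\left(Y \right)} = 0$
$Q{\left(A,O \right)} = 7 - A + \left(-3 + A\right) \left(3 + O\right)$ ($Q{\left(A,O \right)} = 7 - \left(\left(0 + 1\right) A - \left(A - 3\right) \left(O + 3\right)\right) = 7 + \left(\left(-3 + A\right) \left(3 + O\right) - 1 A\right) = 7 - \left(A - \left(-3 + A\right) \left(3 + O\right)\right) = 7 - A + \left(-3 + A\right) \left(3 + O\right)$)
$\left(-3 + Q{\left(5,4 \right)}\right)^{2} - \left(35 - 124\right) = \left(-3 + \left(-2 - 12 + 2 \cdot 5 + 5 \cdot 4\right)\right)^{2} - \left(35 - 124\right) = \left(-3 + \left(-2 - 12 + 10 + 20\right)\right)^{2} - \left(35 - 124\right) = \left(-3 + 16\right)^{2} - -89 = 13^{2} + 89 = 169 + 89 = 258$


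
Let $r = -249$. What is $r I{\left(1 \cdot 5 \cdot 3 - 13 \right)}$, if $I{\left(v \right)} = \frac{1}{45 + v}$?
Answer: $- \frac{249}{47} \approx -5.2979$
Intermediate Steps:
$r I{\left(1 \cdot 5 \cdot 3 - 13 \right)} = - \frac{249}{45 - \left(13 - 1 \cdot 5 \cdot 3\right)} = - \frac{249}{45 + \left(5 \cdot 3 - 13\right)} = - \frac{249}{45 + \left(15 - 13\right)} = - \frac{249}{45 + 2} = - \frac{249}{47}$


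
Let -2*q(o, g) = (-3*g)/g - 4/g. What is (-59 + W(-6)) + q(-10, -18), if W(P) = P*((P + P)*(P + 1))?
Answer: -7517/18 ≈ -417.61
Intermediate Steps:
W(P) = 2*P**2*(1 + P) (W(P) = P*((2*P)*(1 + P)) = P*(2*P*(1 + P)) = 2*P**2*(1 + P))
q(o, g) = 3/2 + 2/g (q(o, g) = -((-3*g)/g - 4/g)/2 = -(-3 - 4/g)/2 = 3/2 + 2/g)
(-59 + W(-6)) + q(-10, -18) = (-59 + 2*(-6)**2*(1 - 6)) + (3/2 + 2/(-18)) = (-59 + 2*36*(-5)) + (3/2 + 2*(-1/18)) = (-59 - 360) + (3/2 - 1/9) = -419 + 25/18 = -7517/18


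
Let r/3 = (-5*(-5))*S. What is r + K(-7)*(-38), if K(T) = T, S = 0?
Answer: 266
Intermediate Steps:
r = 0 (r = 3*(-5*(-5)*0) = 3*(25*0) = 3*0 = 0)
r + K(-7)*(-38) = 0 - 7*(-38) = 0 + 266 = 266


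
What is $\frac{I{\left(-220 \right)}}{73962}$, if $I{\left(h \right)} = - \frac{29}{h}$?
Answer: $\frac{29}{16271640} \approx 1.7822 \cdot 10^{-6}$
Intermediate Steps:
$\frac{I{\left(-220 \right)}}{73962} = \frac{\left(-29\right) \frac{1}{-220}}{73962} = \left(-29\right) \left(- \frac{1}{220}\right) \frac{1}{73962} = \frac{29}{220} \cdot \frac{1}{73962} = \frac{29}{16271640}$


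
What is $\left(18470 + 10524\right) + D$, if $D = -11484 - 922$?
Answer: $16588$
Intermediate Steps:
$D = -12406$
$\left(18470 + 10524\right) + D = \left(18470 + 10524\right) - 12406 = 28994 - 12406 = 16588$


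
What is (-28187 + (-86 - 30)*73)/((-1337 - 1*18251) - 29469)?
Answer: 36655/49057 ≈ 0.74719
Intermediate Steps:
(-28187 + (-86 - 30)*73)/((-1337 - 1*18251) - 29469) = (-28187 - 116*73)/((-1337 - 18251) - 29469) = (-28187 - 8468)/(-19588 - 29469) = -36655/(-49057) = -36655*(-1/49057) = 36655/49057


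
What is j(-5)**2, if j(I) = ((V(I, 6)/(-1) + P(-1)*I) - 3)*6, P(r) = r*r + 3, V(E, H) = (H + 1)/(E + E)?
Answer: 447561/25 ≈ 17902.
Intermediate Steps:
V(E, H) = (1 + H)/(2*E) (V(E, H) = (1 + H)/((2*E)) = (1 + H)*(1/(2*E)) = (1 + H)/(2*E))
P(r) = 3 + r**2 (P(r) = r**2 + 3 = 3 + r**2)
j(I) = -18 - 21/I + 24*I (j(I) = ((((1 + 6)/(2*I))/(-1) + (3 + (-1)**2)*I) - 3)*6 = ((((1/2)*7/I)*(-1) + (3 + 1)*I) - 3)*6 = (((7/(2*I))*(-1) + 4*I) - 3)*6 = ((-7/(2*I) + 4*I) - 3)*6 = ((4*I - 7/(2*I)) - 3)*6 = (-3 + 4*I - 7/(2*I))*6 = -18 - 21/I + 24*I)
j(-5)**2 = (-18 - 21/(-5) + 24*(-5))**2 = (-18 - 21*(-1/5) - 120)**2 = (-18 + 21/5 - 120)**2 = (-669/5)**2 = 447561/25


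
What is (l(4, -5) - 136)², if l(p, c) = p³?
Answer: 5184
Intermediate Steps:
(l(4, -5) - 136)² = (4³ - 136)² = (64 - 136)² = (-72)² = 5184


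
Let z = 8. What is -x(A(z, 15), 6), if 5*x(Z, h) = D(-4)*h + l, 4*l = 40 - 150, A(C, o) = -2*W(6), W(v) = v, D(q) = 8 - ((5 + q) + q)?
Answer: -77/10 ≈ -7.7000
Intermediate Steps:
D(q) = 3 - 2*q (D(q) = 8 - (5 + 2*q) = 8 + (-5 - 2*q) = 3 - 2*q)
A(C, o) = -12 (A(C, o) = -2*6 = -12)
l = -55/2 (l = (40 - 150)/4 = (1/4)*(-110) = -55/2 ≈ -27.500)
x(Z, h) = -11/2 + 11*h/5 (x(Z, h) = ((3 - 2*(-4))*h - 55/2)/5 = ((3 + 8)*h - 55/2)/5 = (11*h - 55/2)/5 = (-55/2 + 11*h)/5 = -11/2 + 11*h/5)
-x(A(z, 15), 6) = -(-11/2 + (11/5)*6) = -(-11/2 + 66/5) = -1*77/10 = -77/10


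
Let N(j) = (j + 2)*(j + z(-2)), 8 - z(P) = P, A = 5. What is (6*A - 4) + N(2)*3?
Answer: 170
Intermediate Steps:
z(P) = 8 - P
N(j) = (2 + j)*(10 + j) (N(j) = (j + 2)*(j + (8 - 1*(-2))) = (2 + j)*(j + (8 + 2)) = (2 + j)*(j + 10) = (2 + j)*(10 + j))
(6*A - 4) + N(2)*3 = (6*5 - 4) + (20 + 2² + 12*2)*3 = (30 - 4) + (20 + 4 + 24)*3 = 26 + 48*3 = 26 + 144 = 170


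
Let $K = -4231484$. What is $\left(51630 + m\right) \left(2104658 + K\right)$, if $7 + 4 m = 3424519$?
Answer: $-1930643316108$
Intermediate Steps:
$m = 856128$ ($m = - \frac{7}{4} + \frac{1}{4} \cdot 3424519 = - \frac{7}{4} + \frac{3424519}{4} = 856128$)
$\left(51630 + m\right) \left(2104658 + K\right) = \left(51630 + 856128\right) \left(2104658 - 4231484\right) = 907758 \left(-2126826\right) = -1930643316108$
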